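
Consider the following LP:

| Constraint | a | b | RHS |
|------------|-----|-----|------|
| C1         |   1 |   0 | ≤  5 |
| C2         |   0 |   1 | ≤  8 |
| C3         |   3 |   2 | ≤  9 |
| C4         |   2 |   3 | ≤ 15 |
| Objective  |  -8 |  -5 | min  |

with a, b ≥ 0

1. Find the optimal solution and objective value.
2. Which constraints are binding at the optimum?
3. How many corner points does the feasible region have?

1. a = 3, b = 0, z = -24
2. C3, b ≥ 0
3. 3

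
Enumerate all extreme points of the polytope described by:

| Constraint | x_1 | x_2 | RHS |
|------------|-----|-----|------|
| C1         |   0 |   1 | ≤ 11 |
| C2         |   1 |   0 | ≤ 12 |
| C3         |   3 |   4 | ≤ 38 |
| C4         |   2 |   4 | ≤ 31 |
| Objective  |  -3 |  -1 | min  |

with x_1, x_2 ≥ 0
Each vertex is the intersection of two constraint boundaries that also satisfies all remaining constraints:
  x_1 = 0 and x_2 = 0 → (0, 0)
  x_1 = 12 and x_2 = 0 → (12, 0)
  x_1 = 12 and 3x_1 + 4x_2 = 38 → (12, 0.5)
  3x_1 + 4x_2 = 38 and 2x_1 + 4x_2 = 31 → (7, 4.25)
  2x_1 + 4x_2 = 31 and x_1 = 0 → (0, 7.75)

Vertices: (0, 0), (12, 0), (12, 0.5), (7, 4.25), (0, 7.75)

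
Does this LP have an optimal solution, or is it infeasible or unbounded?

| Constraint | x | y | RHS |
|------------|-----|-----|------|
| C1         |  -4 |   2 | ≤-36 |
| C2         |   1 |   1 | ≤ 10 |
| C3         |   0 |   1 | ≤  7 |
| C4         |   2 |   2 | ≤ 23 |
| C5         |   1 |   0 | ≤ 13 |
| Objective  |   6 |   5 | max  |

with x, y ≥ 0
The point (10, 0) satisfies every constraint, so the LP is feasible; the constraints give x ≤ 13 and y ≤ 7, which with x, y ≥ 0 keep the feasible region inside a bounded box. A feasible, bounded LP attains a finite optimum at a vertex.

Bounded optimum: z* = 60 at (10, 0).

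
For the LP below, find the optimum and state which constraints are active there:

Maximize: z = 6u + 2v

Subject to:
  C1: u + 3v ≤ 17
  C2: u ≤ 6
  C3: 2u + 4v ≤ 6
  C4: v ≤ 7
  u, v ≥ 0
Optimal: u = 3, v = 0
Slack at optimum:
  C1: slack = 14
  C2: slack = 3
  C3: slack = 0 (binding)
  C4: slack = 7
  u ≥ 0: u = 3
  v ≥ 0: v = 0 (binding)
Binding constraints: C3, v ≥ 0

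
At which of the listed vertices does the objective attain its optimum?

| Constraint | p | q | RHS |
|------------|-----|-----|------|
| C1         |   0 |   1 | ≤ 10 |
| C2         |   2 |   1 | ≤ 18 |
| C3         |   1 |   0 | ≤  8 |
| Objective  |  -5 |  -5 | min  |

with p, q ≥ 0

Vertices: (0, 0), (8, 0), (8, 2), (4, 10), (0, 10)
(4, 10) with z = -70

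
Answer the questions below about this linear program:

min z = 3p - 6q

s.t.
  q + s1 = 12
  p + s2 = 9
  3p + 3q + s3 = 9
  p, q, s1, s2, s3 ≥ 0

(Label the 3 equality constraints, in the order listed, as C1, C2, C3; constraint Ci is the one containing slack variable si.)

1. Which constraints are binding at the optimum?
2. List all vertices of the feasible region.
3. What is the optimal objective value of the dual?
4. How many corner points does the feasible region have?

1. C3, p ≥ 0
2. (0, 0), (3, 0), (0, 3)
3. -18 (by strong duality, equal to the primal optimum)
4. 3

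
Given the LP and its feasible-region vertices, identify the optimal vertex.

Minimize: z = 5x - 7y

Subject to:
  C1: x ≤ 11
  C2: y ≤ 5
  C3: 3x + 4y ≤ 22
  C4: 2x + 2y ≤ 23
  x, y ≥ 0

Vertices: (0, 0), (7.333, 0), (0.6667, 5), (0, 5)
Evaluating z = 5x - 7y at each vertex:
  (0, 0): z = 0
  (7.333, 0): z = 36.67
  (0.6667, 5): z = -31.67
  (0, 5): z = -35

The smallest value is z = -35, attained at (0, 5).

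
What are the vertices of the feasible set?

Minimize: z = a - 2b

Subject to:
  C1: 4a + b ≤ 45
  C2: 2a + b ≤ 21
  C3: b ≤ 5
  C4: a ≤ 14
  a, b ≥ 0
Each vertex is the intersection of two constraint boundaries that also satisfies all remaining constraints:
  a = 0 and b = 0 → (0, 0)
  2a + b = 21 and b = 0 → (10.5, 0)
  2a + b = 21 and b = 5 → (8, 5)
  b = 5 and a = 0 → (0, 5)

Vertices: (0, 0), (10.5, 0), (8, 5), (0, 5)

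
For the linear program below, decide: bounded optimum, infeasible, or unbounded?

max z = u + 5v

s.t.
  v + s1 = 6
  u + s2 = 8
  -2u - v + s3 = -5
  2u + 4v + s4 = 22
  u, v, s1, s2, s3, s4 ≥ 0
The point (0, 5.5) satisfies every constraint, so the LP is feasible; the constraints give u ≤ 8 and v ≤ 6, which with u, v ≥ 0 keep the feasible region inside a bounded box. A feasible, bounded LP attains a finite optimum at a vertex.

Bounded optimum: z* = 27.5 at (0, 5.5).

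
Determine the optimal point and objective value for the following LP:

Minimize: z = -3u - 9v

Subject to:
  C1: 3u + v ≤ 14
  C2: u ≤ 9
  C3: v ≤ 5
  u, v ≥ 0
u = 3, v = 5, z = -54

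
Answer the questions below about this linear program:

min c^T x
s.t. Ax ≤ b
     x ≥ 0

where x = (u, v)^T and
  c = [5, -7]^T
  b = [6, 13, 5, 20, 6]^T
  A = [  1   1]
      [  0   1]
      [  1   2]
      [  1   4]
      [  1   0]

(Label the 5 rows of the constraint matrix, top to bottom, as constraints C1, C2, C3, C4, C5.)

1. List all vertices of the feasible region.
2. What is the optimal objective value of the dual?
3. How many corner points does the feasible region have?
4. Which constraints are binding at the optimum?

1. (0, 0), (5, 0), (0, 2.5)
2. -17.5 (by strong duality, equal to the primal optimum)
3. 3
4. C3, u ≥ 0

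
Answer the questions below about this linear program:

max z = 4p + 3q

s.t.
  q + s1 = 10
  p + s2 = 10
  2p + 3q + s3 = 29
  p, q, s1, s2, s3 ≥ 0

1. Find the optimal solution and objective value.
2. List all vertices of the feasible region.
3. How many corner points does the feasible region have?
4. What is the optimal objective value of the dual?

1. p = 10, q = 3, z = 49
2. (0, 0), (10, 0), (10, 3), (0, 9.667)
3. 4
4. 49 (by strong duality, equal to the primal optimum)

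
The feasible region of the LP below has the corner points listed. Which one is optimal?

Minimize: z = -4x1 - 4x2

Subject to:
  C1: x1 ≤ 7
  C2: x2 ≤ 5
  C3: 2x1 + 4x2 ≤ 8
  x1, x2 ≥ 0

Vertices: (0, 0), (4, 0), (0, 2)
Evaluating z = -4x1 - 4x2 at each vertex:
  (0, 0): z = 0
  (4, 0): z = -16
  (0, 2): z = -8

The smallest value is z = -16, attained at (4, 0).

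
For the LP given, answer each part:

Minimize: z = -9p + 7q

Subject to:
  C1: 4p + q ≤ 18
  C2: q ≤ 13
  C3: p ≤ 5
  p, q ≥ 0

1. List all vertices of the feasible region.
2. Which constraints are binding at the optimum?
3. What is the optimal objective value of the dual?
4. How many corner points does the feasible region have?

1. (0, 0), (4.5, 0), (1.25, 13), (0, 13)
2. C1, q ≥ 0
3. -40.5 (by strong duality, equal to the primal optimum)
4. 4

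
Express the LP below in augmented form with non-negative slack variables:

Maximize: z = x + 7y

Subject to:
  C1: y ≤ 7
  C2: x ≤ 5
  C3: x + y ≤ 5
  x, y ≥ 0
max z = x + 7y

s.t.
  y + s1 = 7
  x + s2 = 5
  x + y + s3 = 5
  x, y, s1, s2, s3 ≥ 0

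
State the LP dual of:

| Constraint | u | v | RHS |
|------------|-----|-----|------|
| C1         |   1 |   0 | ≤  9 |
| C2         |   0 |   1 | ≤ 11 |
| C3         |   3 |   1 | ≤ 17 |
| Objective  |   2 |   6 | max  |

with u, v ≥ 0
Minimize: z = 9y1 + 11y2 + 17y3

Subject to:
  C1: -y1 - 3y3 ≤ -2
  C2: -y2 - y3 ≤ -6
  y1, y2, y3 ≥ 0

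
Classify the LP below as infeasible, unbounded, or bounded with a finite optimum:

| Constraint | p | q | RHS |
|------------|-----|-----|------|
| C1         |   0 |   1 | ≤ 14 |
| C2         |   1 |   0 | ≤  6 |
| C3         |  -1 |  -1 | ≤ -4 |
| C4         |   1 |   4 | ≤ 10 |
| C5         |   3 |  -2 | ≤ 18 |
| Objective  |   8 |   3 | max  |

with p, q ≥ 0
The point (6, 1) satisfies every constraint, so the LP is feasible; the constraints give p ≤ 6 and q ≤ 14, which with p, q ≥ 0 keep the feasible region inside a bounded box. A feasible, bounded LP attains a finite optimum at a vertex.

Feasible with finite optimum z* = 51 at (6, 1).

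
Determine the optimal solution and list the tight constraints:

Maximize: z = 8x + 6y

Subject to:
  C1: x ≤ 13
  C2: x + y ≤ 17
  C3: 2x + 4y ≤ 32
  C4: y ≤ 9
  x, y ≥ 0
Optimal: x = 13, y = 1.5
Slack at optimum:
  C1: slack = 0 (binding)
  C2: slack = 2.5
  C3: slack = 0 (binding)
  C4: slack = 7.5
  x ≥ 0: x = 13
  y ≥ 0: y = 1.5
Binding constraints: C1, C3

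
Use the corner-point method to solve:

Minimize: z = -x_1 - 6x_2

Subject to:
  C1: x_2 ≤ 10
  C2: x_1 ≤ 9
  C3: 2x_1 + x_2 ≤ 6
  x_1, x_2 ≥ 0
x_1 = 0, x_2 = 6, z = -36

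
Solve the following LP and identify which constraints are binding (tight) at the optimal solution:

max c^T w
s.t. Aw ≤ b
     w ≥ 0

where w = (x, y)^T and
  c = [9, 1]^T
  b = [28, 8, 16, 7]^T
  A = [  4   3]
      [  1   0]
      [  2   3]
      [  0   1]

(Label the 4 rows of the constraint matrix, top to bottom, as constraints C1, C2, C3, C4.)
Optimal: x = 7, y = 0
Slack at optimum:
  C1: slack = 0 (binding)
  C2: slack = 1
  C3: slack = 2
  C4: slack = 7
  x ≥ 0: x = 7
  y ≥ 0: y = 0 (binding)
Binding constraints: C1, y ≥ 0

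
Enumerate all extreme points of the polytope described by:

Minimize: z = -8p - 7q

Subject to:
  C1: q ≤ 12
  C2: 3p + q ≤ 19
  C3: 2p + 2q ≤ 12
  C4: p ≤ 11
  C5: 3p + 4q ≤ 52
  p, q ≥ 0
Each vertex is the intersection of two constraint boundaries that also satisfies all remaining constraints:
  p = 0 and q = 0 → (0, 0)
  2p + 2q = 12 and q = 0 → (6, 0)
  2p + 2q = 12 and p = 0 → (0, 6)

Vertices: (0, 0), (6, 0), (0, 6)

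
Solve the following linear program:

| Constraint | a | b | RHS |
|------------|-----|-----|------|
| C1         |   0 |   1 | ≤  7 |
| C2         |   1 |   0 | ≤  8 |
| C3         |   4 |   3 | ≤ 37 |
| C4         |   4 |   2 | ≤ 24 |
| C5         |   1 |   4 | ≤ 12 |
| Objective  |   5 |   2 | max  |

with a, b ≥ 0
Each vertex is the intersection of two constraint boundaries that also satisfies all remaining constraints:
  a = 0 and b = 0 → (0, 0)
  4a + 2b = 24 and b = 0 → (6, 0)
  4a + 2b = 24 and a + 4b = 12 → (5.143, 1.714)
  a + 4b = 12 and a = 0 → (0, 3)

Evaluating z = 5a + 2b at each vertex:
  (0, 0): z = 0
  (6, 0): z = 30
  (5.143, 1.714): z = 29.14
  (0, 3): z = 6

The maximum is at (6, 0) with z = 30.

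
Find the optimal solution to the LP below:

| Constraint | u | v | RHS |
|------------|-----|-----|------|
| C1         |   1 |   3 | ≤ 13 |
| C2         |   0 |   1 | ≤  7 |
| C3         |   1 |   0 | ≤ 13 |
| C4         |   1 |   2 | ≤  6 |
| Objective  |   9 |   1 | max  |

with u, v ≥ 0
Each vertex is the intersection of two constraint boundaries that also satisfies all remaining constraints:
  u = 0 and v = 0 → (0, 0)
  u + 2v = 6 and v = 0 → (6, 0)
  u + 2v = 6 and u = 0 → (0, 3)

Evaluating z = 9u + v at each vertex:
  (0, 0): z = 0
  (6, 0): z = 54
  (0, 3): z = 3

The maximum is at (6, 0) with z = 54.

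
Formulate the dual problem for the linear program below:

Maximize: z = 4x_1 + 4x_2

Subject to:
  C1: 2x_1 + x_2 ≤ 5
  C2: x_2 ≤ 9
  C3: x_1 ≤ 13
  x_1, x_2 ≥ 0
Minimize: z = 5y1 + 9y2 + 13y3

Subject to:
  C1: -2y1 - y3 ≤ -4
  C2: -y1 - y2 ≤ -4
  y1, y2, y3 ≥ 0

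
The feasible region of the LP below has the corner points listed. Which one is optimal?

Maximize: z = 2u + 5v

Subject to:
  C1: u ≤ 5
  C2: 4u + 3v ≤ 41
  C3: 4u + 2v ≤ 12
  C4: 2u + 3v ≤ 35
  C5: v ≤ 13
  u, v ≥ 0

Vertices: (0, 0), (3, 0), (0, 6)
(0, 6) with z = 30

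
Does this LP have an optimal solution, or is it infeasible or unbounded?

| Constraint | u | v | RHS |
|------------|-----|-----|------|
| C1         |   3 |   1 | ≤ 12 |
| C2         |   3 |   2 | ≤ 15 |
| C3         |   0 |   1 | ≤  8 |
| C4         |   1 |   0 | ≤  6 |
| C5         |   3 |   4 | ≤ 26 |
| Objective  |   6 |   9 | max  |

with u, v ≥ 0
The point (0, 6.5) satisfies every constraint, so the LP is feasible; the constraints give u ≤ 6 and v ≤ 8, which with u, v ≥ 0 keep the feasible region inside a bounded box. A feasible, bounded LP attains a finite optimum at a vertex.

Evaluating z = 6u + 9v at each vertex:
  (0, 0): z = 0
  (4, 0): z = 24
  (3, 3): z = 45
  (1.333, 5.5): z = 57.5
  (0, 6.5): z = 58.5

The LP has an optimal solution: (0, 6.5) with z = 58.5.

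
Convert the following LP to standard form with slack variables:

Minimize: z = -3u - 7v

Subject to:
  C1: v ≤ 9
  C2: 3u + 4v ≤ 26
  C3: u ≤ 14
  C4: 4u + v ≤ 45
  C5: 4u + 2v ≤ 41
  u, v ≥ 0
min z = -3u - 7v

s.t.
  v + s1 = 9
  3u + 4v + s2 = 26
  u + s3 = 14
  4u + v + s4 = 45
  4u + 2v + s5 = 41
  u, v, s1, s2, s3, s4, s5 ≥ 0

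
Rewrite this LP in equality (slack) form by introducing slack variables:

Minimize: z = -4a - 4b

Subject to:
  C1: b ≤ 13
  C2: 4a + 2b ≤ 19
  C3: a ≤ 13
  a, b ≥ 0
min z = -4a - 4b

s.t.
  b + s1 = 13
  4a + 2b + s2 = 19
  a + s3 = 13
  a, b, s1, s2, s3 ≥ 0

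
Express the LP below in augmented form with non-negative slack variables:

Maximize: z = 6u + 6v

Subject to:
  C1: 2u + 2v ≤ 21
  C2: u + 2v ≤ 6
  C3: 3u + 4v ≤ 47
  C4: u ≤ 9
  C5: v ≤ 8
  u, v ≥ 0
max z = 6u + 6v

s.t.
  2u + 2v + s1 = 21
  u + 2v + s2 = 6
  3u + 4v + s3 = 47
  u + s4 = 9
  v + s5 = 8
  u, v, s1, s2, s3, s4, s5 ≥ 0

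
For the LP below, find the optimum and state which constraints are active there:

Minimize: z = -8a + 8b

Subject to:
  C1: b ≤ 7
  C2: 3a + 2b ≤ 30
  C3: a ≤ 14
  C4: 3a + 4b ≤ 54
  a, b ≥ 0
Optimal: a = 10, b = 0
Binding: C2, b ≥ 0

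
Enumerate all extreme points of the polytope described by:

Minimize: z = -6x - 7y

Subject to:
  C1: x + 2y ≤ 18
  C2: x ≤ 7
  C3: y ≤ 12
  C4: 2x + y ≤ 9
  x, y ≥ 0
Each vertex is the intersection of two constraint boundaries that also satisfies all remaining constraints:
  x = 0 and y = 0 → (0, 0)
  2x + y = 9 and y = 0 → (4.5, 0)
  x + 2y = 18 and 2x + y = 9 → (0, 9)

Vertices: (0, 0), (4.5, 0), (0, 9)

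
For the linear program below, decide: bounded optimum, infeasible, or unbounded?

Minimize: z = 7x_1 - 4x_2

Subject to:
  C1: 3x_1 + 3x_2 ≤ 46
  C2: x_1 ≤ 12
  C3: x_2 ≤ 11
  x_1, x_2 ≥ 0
The point (0, 11) satisfies every constraint, so the LP is feasible; the constraints give x_1 ≤ 12 and x_2 ≤ 11, which with x_1, x_2 ≥ 0 keep the feasible region inside a bounded box. A feasible, bounded LP attains a finite optimum at a vertex.

The LP has an optimal solution: (0, 11) with z = -44.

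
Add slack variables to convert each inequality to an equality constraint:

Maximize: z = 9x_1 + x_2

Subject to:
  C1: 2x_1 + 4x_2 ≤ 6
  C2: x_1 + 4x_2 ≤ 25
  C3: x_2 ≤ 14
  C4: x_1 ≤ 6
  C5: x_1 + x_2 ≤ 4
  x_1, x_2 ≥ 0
max z = 9x_1 + x_2

s.t.
  2x_1 + 4x_2 + s1 = 6
  x_1 + 4x_2 + s2 = 25
  x_2 + s3 = 14
  x_1 + s4 = 6
  x_1 + x_2 + s5 = 4
  x_1, x_2, s1, s2, s3, s4, s5 ≥ 0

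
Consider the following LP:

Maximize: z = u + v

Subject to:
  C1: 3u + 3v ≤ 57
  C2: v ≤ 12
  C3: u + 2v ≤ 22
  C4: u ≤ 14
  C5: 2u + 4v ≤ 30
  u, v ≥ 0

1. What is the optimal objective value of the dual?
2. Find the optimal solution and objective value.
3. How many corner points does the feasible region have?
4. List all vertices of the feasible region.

1. 14.5 (by strong duality, equal to the primal optimum)
2. u = 14, v = 0.5, z = 14.5
3. 4
4. (0, 0), (14, 0), (14, 0.5), (0, 7.5)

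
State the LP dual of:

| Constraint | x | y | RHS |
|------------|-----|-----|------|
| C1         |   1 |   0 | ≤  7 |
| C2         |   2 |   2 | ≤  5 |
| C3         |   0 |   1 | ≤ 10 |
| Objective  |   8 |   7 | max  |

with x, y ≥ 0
Minimize: z = 7y1 + 5y2 + 10y3

Subject to:
  C1: -y1 - 2y2 ≤ -8
  C2: -2y2 - y3 ≤ -7
  y1, y2, y3 ≥ 0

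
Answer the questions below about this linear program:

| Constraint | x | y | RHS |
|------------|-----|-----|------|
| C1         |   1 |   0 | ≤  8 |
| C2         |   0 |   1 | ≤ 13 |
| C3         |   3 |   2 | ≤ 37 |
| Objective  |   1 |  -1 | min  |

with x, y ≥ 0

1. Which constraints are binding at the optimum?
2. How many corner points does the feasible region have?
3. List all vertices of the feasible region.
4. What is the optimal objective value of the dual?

1. C2, x ≥ 0
2. 5
3. (0, 0), (8, 0), (8, 6.5), (3.667, 13), (0, 13)
4. -13 (by strong duality, equal to the primal optimum)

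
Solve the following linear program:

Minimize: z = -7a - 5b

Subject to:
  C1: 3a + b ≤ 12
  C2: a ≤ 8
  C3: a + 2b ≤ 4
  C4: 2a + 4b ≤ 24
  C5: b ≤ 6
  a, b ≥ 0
Each vertex is the intersection of two constraint boundaries that also satisfies all remaining constraints:
  a = 0 and b = 0 → (0, 0)
  3a + b = 12 and a + 2b = 4 → (4, 0)
  a + 2b = 4 and a = 0 → (0, 2)

Evaluating z = -7a - 5b at each vertex:
  (0, 0): z = 0
  (4, 0): z = -28
  (0, 2): z = -10

The minimum is at (4, 0) with z = -28.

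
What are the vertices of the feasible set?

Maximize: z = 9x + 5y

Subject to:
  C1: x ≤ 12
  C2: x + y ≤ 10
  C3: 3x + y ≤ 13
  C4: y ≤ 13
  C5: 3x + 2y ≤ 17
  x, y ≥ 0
Each vertex is the intersection of two constraint boundaries that also satisfies all remaining constraints:
  x = 0 and y = 0 → (0, 0)
  3x + y = 13 and y = 0 → (4.333, 0)
  3x + y = 13 and 3x + 2y = 17 → (3, 4)
  3x + 2y = 17 and x = 0 → (0, 8.5)

Vertices: (0, 0), (4.333, 0), (3, 4), (0, 8.5)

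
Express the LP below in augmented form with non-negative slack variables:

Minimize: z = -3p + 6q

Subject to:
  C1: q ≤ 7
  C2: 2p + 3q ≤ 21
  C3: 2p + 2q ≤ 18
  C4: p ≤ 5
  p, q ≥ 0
min z = -3p + 6q

s.t.
  q + s1 = 7
  2p + 3q + s2 = 21
  2p + 2q + s3 = 18
  p + s4 = 5
  p, q, s1, s2, s3, s4 ≥ 0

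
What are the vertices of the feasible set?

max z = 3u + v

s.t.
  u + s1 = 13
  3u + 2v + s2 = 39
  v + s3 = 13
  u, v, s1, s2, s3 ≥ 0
Each vertex is the intersection of two constraint boundaries that also satisfies all remaining constraints:
  u = 0 and v = 0 → (0, 0)
  u = 13 and 3u + 2v = 39 → (13, 0)
  3u + 2v = 39 and v = 13 → (4.333, 13)
  v = 13 and u = 0 → (0, 13)

Vertices: (0, 0), (13, 0), (4.333, 13), (0, 13)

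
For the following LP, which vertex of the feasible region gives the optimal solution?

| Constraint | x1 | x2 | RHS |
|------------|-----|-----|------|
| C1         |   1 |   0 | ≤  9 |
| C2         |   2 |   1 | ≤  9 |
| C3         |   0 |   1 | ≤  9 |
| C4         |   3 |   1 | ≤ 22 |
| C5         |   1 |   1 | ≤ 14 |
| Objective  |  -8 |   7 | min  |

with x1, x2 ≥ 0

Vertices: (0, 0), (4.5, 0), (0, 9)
(4.5, 0) with z = -36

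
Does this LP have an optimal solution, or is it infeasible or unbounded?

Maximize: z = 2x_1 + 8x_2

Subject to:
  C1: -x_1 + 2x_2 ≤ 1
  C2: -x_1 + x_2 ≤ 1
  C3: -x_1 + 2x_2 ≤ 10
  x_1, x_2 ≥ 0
Feasible point: (0, 0) satisfies every constraint, so the LP is feasible.
Direction d = (1, 0): for each constraint row a, a·d ≤ 0 —
  (-1)(1) + (2)(0) = -1 ≤ 0
  (-1)(1) + (1)(0) = -1 ≤ 0
  (-1)(1) + (2)(0) = -1 ≤ 0
and d ≥ 0, so (0, 0) + t·d stays feasible for every t ≥ 0. Along this ray z = 2x_1 + 8x_2 changes by 2 per unit t, so z → +∞.

Unbounded — the objective can increase without bound over the feasible region.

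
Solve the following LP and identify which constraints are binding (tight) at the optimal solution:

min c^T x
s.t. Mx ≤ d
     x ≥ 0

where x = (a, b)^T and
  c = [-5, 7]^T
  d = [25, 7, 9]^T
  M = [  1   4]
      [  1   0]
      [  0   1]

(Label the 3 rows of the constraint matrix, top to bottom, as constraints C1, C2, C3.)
Optimal: a = 7, b = 0
Binding: C2, b ≥ 0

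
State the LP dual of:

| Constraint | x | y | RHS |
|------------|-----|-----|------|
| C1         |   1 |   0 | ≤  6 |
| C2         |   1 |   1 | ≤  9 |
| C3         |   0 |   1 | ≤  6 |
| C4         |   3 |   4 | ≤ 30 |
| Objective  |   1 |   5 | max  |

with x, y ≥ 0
Minimize: z = 6y1 + 9y2 + 6y3 + 30y4

Subject to:
  C1: -y1 - y2 - 3y4 ≤ -1
  C2: -y2 - y3 - 4y4 ≤ -5
  y1, y2, y3, y4 ≥ 0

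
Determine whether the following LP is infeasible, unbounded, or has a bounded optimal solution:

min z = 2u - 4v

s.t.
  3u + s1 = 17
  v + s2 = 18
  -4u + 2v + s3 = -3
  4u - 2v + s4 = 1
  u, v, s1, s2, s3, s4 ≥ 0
The row 4u - 2v + s4 = 1 with s4 ≥ 0 requires 4u - 2v ≤ 1, while the row -4u + 2v + s3 = -3 with s3 ≥ 0 is equivalent to 4u - 2v ≥ 3. Together they would need 3 ≤ 4u - 2v ≤ 1, which is impossible since 3 > 1. No point satisfies all constraints.

Infeasible: no point satisfies all constraints simultaneously.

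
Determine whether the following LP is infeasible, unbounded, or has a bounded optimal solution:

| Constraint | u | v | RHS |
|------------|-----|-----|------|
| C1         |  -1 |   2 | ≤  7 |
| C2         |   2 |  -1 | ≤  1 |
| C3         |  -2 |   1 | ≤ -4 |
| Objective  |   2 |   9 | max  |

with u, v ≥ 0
C2 requires 2u - v ≤ 1, while C3 (-2u + v ≤ -4) is equivalent to 2u - v ≥ 4. Together they would need 4 ≤ 2u - v ≤ 1, which is impossible since 4 > 1. No point satisfies all constraints.

Infeasible — the constraint set is empty.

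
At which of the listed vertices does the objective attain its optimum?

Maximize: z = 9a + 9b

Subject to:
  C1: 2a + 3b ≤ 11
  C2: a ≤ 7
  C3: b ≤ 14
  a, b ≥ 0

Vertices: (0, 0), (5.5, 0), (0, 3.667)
Evaluating z = 9a + 9b at each vertex:
  (0, 0): z = 0
  (5.5, 0): z = 49.5
  (0, 3.667): z = 33

The largest value is z = 49.5, attained at (5.5, 0).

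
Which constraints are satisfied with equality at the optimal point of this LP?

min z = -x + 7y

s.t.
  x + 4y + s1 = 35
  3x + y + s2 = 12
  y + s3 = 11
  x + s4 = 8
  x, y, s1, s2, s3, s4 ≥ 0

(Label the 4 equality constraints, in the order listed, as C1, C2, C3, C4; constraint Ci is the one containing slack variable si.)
Optimal: x = 4, y = 0
Binding: C2, y ≥ 0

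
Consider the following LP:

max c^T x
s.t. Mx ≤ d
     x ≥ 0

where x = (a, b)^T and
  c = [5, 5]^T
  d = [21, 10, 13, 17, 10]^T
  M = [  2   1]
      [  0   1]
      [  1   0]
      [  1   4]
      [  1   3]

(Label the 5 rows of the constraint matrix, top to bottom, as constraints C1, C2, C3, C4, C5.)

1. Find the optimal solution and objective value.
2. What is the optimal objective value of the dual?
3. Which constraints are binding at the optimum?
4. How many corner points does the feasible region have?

1. a = 10, b = 0, z = 50
2. 50 (by strong duality, equal to the primal optimum)
3. C5, b ≥ 0
4. 3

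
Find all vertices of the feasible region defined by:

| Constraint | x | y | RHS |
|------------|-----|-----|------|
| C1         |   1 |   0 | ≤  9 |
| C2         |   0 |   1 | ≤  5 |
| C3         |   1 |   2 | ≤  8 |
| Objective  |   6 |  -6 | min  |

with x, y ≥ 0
Each vertex is the intersection of two constraint boundaries that also satisfies all remaining constraints:
  x = 0 and y = 0 → (0, 0)
  x + 2y = 8 and y = 0 → (8, 0)
  x + 2y = 8 and x = 0 → (0, 4)

Vertices: (0, 0), (8, 0), (0, 4)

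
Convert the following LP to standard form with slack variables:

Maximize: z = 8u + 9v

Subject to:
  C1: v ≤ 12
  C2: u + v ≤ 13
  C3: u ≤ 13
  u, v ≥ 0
max z = 8u + 9v

s.t.
  v + s1 = 12
  u + v + s2 = 13
  u + s3 = 13
  u, v, s1, s2, s3 ≥ 0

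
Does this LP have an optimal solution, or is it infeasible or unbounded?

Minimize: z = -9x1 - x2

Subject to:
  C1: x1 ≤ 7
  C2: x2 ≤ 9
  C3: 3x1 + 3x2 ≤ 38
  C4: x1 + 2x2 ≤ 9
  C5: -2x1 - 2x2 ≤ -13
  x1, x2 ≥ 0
The point (7, 1) satisfies every constraint, so the LP is feasible; the constraints give x1 ≤ 7 and x2 ≤ 9, which with x1, x2 ≥ 0 keep the feasible region inside a bounded box. A feasible, bounded LP attains a finite optimum at a vertex.

Evaluating z = -9x1 - x2 at each vertex:
  (6.5, 0): z = -58.5
  (7, 0): z = -63
  (7, 1): z = -64
  (4, 2.5): z = -38.5

Bounded optimum: z* = -64 at (7, 1).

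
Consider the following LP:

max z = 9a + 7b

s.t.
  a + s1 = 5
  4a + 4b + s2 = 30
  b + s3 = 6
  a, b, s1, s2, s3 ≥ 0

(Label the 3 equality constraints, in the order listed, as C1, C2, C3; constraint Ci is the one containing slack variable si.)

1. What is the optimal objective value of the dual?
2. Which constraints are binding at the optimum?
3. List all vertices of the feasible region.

1. 62.5 (by strong duality, equal to the primal optimum)
2. C1, C2
3. (0, 0), (5, 0), (5, 2.5), (1.5, 6), (0, 6)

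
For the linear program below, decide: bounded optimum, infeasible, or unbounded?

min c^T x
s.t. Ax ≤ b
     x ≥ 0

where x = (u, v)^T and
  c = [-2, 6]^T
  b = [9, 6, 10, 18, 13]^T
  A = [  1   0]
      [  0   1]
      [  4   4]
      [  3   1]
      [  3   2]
The point (2.5, 0) satisfies every constraint, so the LP is feasible; the constraints give u ≤ 9 and v ≤ 6, which with u, v ≥ 0 keep the feasible region inside a bounded box. A feasible, bounded LP attains a finite optimum at a vertex.

Feasible with finite optimum z* = -5 at (2.5, 0).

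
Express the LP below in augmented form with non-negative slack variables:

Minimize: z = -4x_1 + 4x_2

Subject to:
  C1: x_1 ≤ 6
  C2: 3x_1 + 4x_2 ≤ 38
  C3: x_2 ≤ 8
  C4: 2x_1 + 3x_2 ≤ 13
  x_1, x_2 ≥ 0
min z = -4x_1 + 4x_2

s.t.
  x_1 + s1 = 6
  3x_1 + 4x_2 + s2 = 38
  x_2 + s3 = 8
  2x_1 + 3x_2 + s4 = 13
  x_1, x_2, s1, s2, s3, s4 ≥ 0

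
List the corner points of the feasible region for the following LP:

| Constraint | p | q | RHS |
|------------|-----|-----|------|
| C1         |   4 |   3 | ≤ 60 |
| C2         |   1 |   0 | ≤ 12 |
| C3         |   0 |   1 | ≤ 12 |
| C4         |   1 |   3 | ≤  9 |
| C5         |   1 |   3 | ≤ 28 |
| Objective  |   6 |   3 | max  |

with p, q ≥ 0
Each vertex is the intersection of two constraint boundaries that also satisfies all remaining constraints:
  p = 0 and q = 0 → (0, 0)
  p + 3q = 9 and q = 0 → (9, 0)
  p + 3q = 9 and p = 0 → (0, 3)

Vertices: (0, 0), (9, 0), (0, 3)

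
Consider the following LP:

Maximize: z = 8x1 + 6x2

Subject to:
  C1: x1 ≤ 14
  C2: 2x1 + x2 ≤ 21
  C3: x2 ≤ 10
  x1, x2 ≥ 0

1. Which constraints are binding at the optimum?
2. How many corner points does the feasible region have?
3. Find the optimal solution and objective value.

1. C2, C3
2. 4
3. x1 = 5.5, x2 = 10, z = 104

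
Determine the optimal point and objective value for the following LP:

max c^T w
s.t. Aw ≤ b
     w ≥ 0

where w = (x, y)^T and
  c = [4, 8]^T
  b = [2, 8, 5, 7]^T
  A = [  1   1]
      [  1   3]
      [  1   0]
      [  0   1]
Each vertex is the intersection of two constraint boundaries that also satisfies all remaining constraints:
  x = 0 and y = 0 → (0, 0)
  x + y = 2 and y = 0 → (2, 0)
  x + y = 2 and x = 0 → (0, 2)

Evaluating z = 4x + 8y at each vertex:
  (0, 0): z = 0
  (2, 0): z = 8
  (0, 2): z = 16

The maximum is at (0, 2) with z = 16.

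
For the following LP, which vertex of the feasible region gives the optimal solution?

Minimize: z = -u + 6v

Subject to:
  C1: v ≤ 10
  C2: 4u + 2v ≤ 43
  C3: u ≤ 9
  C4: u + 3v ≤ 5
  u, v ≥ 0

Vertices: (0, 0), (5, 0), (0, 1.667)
Evaluating z = -u + 6v at each vertex:
  (0, 0): z = 0
  (5, 0): z = -5
  (0, 1.667): z = 10

The smallest value is z = -5, attained at (5, 0).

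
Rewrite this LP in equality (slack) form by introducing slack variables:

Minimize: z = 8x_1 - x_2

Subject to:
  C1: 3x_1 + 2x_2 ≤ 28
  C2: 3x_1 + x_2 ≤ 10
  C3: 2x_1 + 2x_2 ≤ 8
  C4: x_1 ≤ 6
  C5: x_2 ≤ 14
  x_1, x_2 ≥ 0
min z = 8x_1 - x_2

s.t.
  3x_1 + 2x_2 + s1 = 28
  3x_1 + x_2 + s2 = 10
  2x_1 + 2x_2 + s3 = 8
  x_1 + s4 = 6
  x_2 + s5 = 14
  x_1, x_2, s1, s2, s3, s4, s5 ≥ 0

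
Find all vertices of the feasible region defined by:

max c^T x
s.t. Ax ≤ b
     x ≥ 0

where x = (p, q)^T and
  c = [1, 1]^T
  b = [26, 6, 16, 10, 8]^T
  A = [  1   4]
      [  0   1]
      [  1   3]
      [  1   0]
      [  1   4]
Each vertex is the intersection of two constraint boundaries that also satisfies all remaining constraints:
  p = 0 and q = 0 → (0, 0)
  p + 4q = 8 and q = 0 → (8, 0)
  p + 4q = 8 and p = 0 → (0, 2)

Vertices: (0, 0), (8, 0), (0, 2)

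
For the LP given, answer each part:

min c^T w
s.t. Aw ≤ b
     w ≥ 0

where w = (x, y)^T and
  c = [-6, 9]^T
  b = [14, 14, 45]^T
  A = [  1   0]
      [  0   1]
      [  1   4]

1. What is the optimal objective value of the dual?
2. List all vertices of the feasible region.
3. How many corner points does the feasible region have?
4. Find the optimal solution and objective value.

1. -84 (by strong duality, equal to the primal optimum)
2. (0, 0), (14, 0), (14, 7.75), (0, 11.25)
3. 4
4. x = 14, y = 0, z = -84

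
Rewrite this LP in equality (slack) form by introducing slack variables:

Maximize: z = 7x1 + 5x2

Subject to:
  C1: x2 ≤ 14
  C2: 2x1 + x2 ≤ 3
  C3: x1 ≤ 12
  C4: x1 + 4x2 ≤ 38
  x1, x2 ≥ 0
max z = 7x1 + 5x2

s.t.
  x2 + s1 = 14
  2x1 + x2 + s2 = 3
  x1 + s3 = 12
  x1 + 4x2 + s4 = 38
  x1, x2, s1, s2, s3, s4 ≥ 0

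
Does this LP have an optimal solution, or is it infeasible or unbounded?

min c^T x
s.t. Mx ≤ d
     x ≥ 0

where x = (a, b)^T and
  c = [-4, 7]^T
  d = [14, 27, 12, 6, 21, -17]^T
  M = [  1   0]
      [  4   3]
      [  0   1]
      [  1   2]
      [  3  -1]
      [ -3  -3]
The point (6, 0) satisfies every constraint, so the LP is feasible; the constraints give a ≤ 14 and b ≤ 12, which with a, b ≥ 0 keep the feasible region inside a bounded box. A feasible, bounded LP attains a finite optimum at a vertex.

Bounded optimum: z* = -24 at (6, 0).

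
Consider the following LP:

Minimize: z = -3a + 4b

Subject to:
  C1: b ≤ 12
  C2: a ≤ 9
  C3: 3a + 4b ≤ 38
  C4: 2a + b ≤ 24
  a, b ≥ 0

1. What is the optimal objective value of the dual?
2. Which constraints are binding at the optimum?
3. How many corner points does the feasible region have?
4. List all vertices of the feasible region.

1. -27 (by strong duality, equal to the primal optimum)
2. C2, b ≥ 0
3. 4
4. (0, 0), (9, 0), (9, 2.75), (0, 9.5)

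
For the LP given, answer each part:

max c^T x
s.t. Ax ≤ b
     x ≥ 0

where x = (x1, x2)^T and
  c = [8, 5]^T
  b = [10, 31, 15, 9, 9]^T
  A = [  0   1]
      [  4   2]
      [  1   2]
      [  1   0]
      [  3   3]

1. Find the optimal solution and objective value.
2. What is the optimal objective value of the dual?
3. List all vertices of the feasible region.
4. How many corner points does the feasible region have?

1. x1 = 3, x2 = 0, z = 24
2. 24 (by strong duality, equal to the primal optimum)
3. (0, 0), (3, 0), (0, 3)
4. 3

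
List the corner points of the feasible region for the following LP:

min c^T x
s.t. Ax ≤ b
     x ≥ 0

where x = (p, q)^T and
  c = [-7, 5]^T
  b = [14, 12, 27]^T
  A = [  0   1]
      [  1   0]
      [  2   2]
Each vertex is the intersection of two constraint boundaries that also satisfies all remaining constraints:
  p = 0 and q = 0 → (0, 0)
  p = 12 and q = 0 → (12, 0)
  p = 12 and 2p + 2q = 27 → (12, 1.5)
  2p + 2q = 27 and p = 0 → (0, 13.5)

Vertices: (0, 0), (12, 0), (12, 1.5), (0, 13.5)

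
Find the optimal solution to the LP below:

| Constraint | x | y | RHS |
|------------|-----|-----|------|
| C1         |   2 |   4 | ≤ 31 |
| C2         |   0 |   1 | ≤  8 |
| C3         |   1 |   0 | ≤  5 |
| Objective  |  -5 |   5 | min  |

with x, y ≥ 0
Each vertex is the intersection of two constraint boundaries that also satisfies all remaining constraints:
  x = 0 and y = 0 → (0, 0)
  x = 5 and y = 0 → (5, 0)
  2x + 4y = 31 and x = 5 → (5, 5.25)
  2x + 4y = 31 and x = 0 → (0, 7.75)

Evaluating z = -5x + 5y at each vertex:
  (0, 0): z = 0
  (5, 0): z = -25
  (5, 5.25): z = 1.25
  (0, 7.75): z = 38.75

The minimum is at (5, 0) with z = -25.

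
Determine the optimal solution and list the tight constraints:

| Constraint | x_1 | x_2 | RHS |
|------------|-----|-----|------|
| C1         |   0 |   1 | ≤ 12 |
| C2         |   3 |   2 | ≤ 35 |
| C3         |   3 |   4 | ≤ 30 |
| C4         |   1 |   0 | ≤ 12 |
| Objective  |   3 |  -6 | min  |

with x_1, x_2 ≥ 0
Optimal: x_1 = 0, x_2 = 7.5
Binding: C3, x_1 ≥ 0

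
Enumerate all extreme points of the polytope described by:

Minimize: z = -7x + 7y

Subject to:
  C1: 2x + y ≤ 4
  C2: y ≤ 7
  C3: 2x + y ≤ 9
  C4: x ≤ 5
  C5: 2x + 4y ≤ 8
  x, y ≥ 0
Each vertex is the intersection of two constraint boundaries that also satisfies all remaining constraints:
  x = 0 and y = 0 → (0, 0)
  2x + y = 4 and y = 0 → (2, 0)
  2x + y = 4 and 2x + 4y = 8 → (1.333, 1.333)
  2x + 4y = 8 and x = 0 → (0, 2)

Vertices: (0, 0), (2, 0), (1.333, 1.333), (0, 2)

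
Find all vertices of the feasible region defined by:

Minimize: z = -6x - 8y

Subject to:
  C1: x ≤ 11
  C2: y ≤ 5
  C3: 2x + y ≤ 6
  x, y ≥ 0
Each vertex is the intersection of two constraint boundaries that also satisfies all remaining constraints:
  x = 0 and y = 0 → (0, 0)
  2x + y = 6 and y = 0 → (3, 0)
  y = 5 and 2x + y = 6 → (0.5, 5)
  y = 5 and x = 0 → (0, 5)

Vertices: (0, 0), (3, 0), (0.5, 5), (0, 5)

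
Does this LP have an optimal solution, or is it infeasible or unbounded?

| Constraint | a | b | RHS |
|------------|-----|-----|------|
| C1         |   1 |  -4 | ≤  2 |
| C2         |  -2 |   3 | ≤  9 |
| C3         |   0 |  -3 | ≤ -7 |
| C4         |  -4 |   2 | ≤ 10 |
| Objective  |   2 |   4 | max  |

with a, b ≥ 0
Feasible point: (0, 3) satisfies every constraint, so the LP is feasible.
Direction d = (4, 1): for each constraint row a, a·d ≤ 0 —
  (1)(4) + (-4)(1) = 0 ≤ 0
  (-2)(4) + (3)(1) = -5 ≤ 0
  (0)(4) + (-3)(1) = -3 ≤ 0
  (-4)(4) + (2)(1) = -14 ≤ 0
and d ≥ 0, so (0, 3) + t·d stays feasible for every t ≥ 0. Along this ray z = 2a + 4b changes by 12 per unit t, so z → +∞.

Unbounded: there is a feasible ray along which z → +∞.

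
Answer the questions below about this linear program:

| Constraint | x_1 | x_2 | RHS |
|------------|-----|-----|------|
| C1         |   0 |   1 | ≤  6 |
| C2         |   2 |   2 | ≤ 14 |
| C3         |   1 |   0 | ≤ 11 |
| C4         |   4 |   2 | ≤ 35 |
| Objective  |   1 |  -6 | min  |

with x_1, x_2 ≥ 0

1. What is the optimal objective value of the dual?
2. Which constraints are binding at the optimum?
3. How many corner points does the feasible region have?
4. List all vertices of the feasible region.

1. -36 (by strong duality, equal to the primal optimum)
2. C1, x_1 ≥ 0
3. 4
4. (0, 0), (7, 0), (1, 6), (0, 6)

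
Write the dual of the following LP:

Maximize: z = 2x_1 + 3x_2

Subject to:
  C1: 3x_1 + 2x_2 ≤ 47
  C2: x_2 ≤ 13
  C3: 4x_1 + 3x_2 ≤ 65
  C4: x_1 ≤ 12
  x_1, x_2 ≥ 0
Minimize: z = 47y1 + 13y2 + 65y3 + 12y4

Subject to:
  C1: -3y1 - 4y3 - y4 ≤ -2
  C2: -2y1 - y2 - 3y3 ≤ -3
  y1, y2, y3, y4 ≥ 0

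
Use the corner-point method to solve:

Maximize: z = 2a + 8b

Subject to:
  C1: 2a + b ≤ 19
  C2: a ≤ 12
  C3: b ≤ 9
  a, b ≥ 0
Each vertex is the intersection of two constraint boundaries that also satisfies all remaining constraints:
  a = 0 and b = 0 → (0, 0)
  2a + b = 19 and b = 0 → (9.5, 0)
  2a + b = 19 and b = 9 → (5, 9)
  b = 9 and a = 0 → (0, 9)

Evaluating z = 2a + 8b at each vertex:
  (0, 0): z = 0
  (9.5, 0): z = 19
  (5, 9): z = 82
  (0, 9): z = 72

The maximum is at (5, 9) with z = 82.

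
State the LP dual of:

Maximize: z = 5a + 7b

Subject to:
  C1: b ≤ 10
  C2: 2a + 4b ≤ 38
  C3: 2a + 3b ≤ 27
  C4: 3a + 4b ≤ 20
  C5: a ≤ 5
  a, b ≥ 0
Minimize: z = 10y1 + 38y2 + 27y3 + 20y4 + 5y5

Subject to:
  C1: -2y2 - 2y3 - 3y4 - y5 ≤ -5
  C2: -y1 - 4y2 - 3y3 - 4y4 ≤ -7
  y1, y2, y3, y4, y5 ≥ 0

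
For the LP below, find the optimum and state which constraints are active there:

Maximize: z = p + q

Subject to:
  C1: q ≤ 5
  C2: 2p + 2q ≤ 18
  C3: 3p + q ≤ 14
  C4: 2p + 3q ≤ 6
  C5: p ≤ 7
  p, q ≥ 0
Optimal: p = 3, q = 0
Binding: C4, q ≥ 0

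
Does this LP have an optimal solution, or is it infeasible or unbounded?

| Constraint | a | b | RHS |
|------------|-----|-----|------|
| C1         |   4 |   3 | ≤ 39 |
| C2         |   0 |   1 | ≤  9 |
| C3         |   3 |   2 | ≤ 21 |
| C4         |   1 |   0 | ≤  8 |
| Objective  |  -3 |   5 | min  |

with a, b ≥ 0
The point (7, 0) satisfies every constraint, so the LP is feasible; the constraints give a ≤ 8 and b ≤ 9, which with a, b ≥ 0 keep the feasible region inside a bounded box. A feasible, bounded LP attains a finite optimum at a vertex.

Bounded optimum: z* = -21 at (7, 0).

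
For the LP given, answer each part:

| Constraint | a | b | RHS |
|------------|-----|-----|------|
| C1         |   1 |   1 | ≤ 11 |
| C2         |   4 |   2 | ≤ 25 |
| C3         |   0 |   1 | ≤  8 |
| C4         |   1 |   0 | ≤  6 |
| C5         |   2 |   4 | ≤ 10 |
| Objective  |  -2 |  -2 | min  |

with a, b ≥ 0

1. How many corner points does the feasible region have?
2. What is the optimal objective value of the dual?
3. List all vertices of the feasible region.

1. 3
2. -10 (by strong duality, equal to the primal optimum)
3. (0, 0), (5, 0), (0, 2.5)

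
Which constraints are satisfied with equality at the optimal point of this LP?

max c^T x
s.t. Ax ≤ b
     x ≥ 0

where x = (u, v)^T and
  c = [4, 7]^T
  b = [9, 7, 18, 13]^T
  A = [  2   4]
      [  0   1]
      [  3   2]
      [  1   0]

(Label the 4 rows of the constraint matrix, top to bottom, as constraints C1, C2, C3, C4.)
Optimal: u = 4.5, v = 0
Binding: C1, v ≥ 0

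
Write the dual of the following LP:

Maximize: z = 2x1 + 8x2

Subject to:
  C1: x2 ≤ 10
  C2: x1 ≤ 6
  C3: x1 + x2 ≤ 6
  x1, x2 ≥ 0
Minimize: z = 10y1 + 6y2 + 6y3

Subject to:
  C1: -y2 - y3 ≤ -2
  C2: -y1 - y3 ≤ -8
  y1, y2, y3 ≥ 0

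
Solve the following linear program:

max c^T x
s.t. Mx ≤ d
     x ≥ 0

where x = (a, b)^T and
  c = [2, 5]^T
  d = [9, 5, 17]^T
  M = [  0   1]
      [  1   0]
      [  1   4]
a = 5, b = 3, z = 25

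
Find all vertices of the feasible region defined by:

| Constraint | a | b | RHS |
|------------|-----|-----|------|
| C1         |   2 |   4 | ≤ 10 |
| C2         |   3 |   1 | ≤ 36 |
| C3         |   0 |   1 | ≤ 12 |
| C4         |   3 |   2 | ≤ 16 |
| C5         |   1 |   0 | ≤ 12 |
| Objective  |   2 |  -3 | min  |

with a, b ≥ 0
Each vertex is the intersection of two constraint boundaries that also satisfies all remaining constraints:
  a = 0 and b = 0 → (0, 0)
  2a + 4b = 10 and b = 0 → (5, 0)
  2a + 4b = 10 and a = 0 → (0, 2.5)

Vertices: (0, 0), (5, 0), (0, 2.5)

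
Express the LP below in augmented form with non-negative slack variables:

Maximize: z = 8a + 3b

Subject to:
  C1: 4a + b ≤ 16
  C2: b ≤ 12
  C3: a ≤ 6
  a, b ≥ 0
max z = 8a + 3b

s.t.
  4a + b + s1 = 16
  b + s2 = 12
  a + s3 = 6
  a, b, s1, s2, s3 ≥ 0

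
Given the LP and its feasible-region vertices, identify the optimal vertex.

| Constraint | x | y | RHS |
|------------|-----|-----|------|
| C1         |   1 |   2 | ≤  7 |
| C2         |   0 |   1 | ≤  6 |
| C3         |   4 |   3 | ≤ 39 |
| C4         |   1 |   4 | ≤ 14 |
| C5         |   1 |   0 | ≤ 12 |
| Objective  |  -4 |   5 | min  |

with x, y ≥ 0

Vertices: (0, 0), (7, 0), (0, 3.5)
(7, 0) with z = -28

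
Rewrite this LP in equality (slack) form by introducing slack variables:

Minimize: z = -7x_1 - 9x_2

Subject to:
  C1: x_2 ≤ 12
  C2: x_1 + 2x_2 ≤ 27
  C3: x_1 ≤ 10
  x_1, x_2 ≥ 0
min z = -7x_1 - 9x_2

s.t.
  x_2 + s1 = 12
  x_1 + 2x_2 + s2 = 27
  x_1 + s3 = 10
  x_1, x_2, s1, s2, s3 ≥ 0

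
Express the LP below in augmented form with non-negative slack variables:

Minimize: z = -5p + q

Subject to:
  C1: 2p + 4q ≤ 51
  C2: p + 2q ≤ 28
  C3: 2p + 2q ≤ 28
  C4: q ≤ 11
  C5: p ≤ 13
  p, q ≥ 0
min z = -5p + q

s.t.
  2p + 4q + s1 = 51
  p + 2q + s2 = 28
  2p + 2q + s3 = 28
  q + s4 = 11
  p + s5 = 13
  p, q, s1, s2, s3, s4, s5 ≥ 0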